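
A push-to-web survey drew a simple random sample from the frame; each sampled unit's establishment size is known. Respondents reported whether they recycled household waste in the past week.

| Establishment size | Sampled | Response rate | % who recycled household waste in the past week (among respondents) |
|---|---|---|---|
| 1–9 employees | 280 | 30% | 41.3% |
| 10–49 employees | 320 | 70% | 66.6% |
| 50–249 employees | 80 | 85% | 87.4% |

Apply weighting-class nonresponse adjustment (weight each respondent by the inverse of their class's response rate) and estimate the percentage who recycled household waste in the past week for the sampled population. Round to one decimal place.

Weighting each respondent by the inverse class response rate inflates each class back to its sampled size, so the class weight is n_sampled:
  1–9 employees: 280 × 41.3 = 11,564
  10–49 employees: 320 × 66.6 = 21,312
  50–249 employees: 80 × 87.4 = 6992
Adjusted estimate = 39,868 / 680 = 58.6294 → 58.6%.

58.6%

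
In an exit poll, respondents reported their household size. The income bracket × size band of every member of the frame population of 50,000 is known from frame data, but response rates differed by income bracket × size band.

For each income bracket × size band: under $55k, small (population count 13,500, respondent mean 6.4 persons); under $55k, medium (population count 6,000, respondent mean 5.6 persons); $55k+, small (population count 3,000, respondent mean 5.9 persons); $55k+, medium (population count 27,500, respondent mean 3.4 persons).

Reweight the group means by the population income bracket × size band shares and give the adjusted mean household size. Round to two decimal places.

Reweight to the known income bracket × size band distribution:
  under $55k, small: (13,500/50,000) × 6.4 = 1.728
  under $55k, medium: (6,000/50,000) × 5.6 = 0.672
  $55k+, small: (3,000/50,000) × 5.9 = 0.354
  $55k+, medium: (27,500/50,000) × 3.4 = 1.87
Post-stratified estimate = 4.624 → 4.62.

4.62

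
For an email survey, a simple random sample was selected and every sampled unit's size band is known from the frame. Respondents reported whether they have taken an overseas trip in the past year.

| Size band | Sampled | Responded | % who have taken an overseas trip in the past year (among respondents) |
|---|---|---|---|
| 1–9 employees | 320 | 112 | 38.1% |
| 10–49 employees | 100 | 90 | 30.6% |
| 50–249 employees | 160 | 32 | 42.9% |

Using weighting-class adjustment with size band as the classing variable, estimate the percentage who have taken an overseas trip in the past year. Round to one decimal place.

38.1%

Response rates by class: 1–9 employees 112/320 = 35%, 10–49 employees 90/100 = 90%, 50–249 employees 32/160 = 20%.
Inverse-response-rate weighting restores each class to its sampled count, so class totals weight by n_sampled:
  1–9 employees: 320 × 38.1 = 12,192
  10–49 employees: 100 × 30.6 = 3060
  50–249 employees: 160 × 42.9 = 6864
Adjusted estimate = 22,116 / 580 = 38.131 → 38.1%.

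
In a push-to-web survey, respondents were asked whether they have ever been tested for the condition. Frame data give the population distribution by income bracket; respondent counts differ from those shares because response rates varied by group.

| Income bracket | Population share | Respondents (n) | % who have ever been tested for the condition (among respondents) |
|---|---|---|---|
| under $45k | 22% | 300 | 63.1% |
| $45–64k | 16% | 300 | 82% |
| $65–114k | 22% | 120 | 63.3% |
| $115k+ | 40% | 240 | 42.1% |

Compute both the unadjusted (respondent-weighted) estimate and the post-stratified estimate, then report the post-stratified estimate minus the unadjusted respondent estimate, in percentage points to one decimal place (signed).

-6.0 percentage points

Unadjusted (pooled respondent) estimate weights by respondent counts:
  (300/960)×63.1 + (300/960)×82 + (120/960)×63.3 + (240/960)×42.1 = 63.7812%
Reweighting by population income bracket shares:
  0.22×63.1 + 0.16×82 + 0.22×63.3 + 0.4×42.1 = 57.768%
Difference = 57.768 − 63.7812 = -6.0132 pp.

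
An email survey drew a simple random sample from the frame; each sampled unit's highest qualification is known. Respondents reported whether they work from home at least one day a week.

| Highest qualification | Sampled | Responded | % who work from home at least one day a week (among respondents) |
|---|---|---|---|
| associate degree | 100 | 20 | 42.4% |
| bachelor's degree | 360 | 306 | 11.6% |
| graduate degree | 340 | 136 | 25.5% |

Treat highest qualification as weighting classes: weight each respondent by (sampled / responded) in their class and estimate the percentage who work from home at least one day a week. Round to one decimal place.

21.4%

Response rates by class: associate degree 20/100 = 20%, bachelor's degree 306/360 = 85%, graduate degree 136/340 = 40%.
With weight = n_sampled/n_responded per class, the weighted class total is n_sampled:
  associate degree: 100 × 42.4 = 4240
  bachelor's degree: 360 × 11.6 = 4176
  graduate degree: 340 × 25.5 = 8670
Adjusted estimate = 17,086 / 800 = 21.3575 → 21.4%.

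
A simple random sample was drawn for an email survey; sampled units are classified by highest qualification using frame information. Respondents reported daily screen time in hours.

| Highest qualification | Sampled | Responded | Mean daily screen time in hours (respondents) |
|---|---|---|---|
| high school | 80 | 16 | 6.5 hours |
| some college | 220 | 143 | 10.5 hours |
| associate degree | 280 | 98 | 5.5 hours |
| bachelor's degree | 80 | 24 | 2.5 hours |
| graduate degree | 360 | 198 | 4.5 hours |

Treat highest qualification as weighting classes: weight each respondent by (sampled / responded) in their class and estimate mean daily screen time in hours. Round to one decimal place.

Class response rates: high school 16/80 = 20%, some college 143/220 = 65%, associate degree 98/280 = 35%, bachelor's degree 24/80 = 30%, graduate degree 198/360 = 55%.
Weighting each respondent by the inverse class response rate inflates each class back to its sampled size, so the class weight is n_sampled:
  high school: 80 × 6.5 = 520
  some college: 220 × 10.5 = 2310
  associate degree: 280 × 5.5 = 1540
  bachelor's degree: 80 × 2.5 = 200
  graduate degree: 360 × 4.5 = 1620
Adjusted estimate = 6190 / 1,020 = 6.06863 → 6.1.

6.1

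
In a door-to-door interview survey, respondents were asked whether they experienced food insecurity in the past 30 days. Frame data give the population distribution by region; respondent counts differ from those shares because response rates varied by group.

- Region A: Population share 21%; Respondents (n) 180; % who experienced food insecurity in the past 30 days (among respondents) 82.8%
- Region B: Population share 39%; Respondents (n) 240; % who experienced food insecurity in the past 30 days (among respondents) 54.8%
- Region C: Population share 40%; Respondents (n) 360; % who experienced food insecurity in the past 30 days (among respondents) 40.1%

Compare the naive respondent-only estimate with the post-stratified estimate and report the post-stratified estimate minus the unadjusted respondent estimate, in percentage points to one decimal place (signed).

+0.3 percentage points

Unadjusted (pooled respondent) estimate weights by respondent counts:
  (180/780)×82.8 + (240/780)×54.8 + (360/780)×40.1 = 54.4769%
Post-stratified estimate weights by population shares:
  0.21×82.8 + 0.39×54.8 + 0.4×40.1 = 54.8%
Difference = 54.8 − 54.4769 = 0.3231 pp.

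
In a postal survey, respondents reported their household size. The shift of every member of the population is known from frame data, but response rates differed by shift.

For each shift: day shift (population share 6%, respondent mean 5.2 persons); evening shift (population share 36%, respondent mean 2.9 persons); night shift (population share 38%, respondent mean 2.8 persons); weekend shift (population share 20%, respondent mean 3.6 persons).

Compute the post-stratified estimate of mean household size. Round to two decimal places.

Each cell contributes population-share × respondent value:
  day shift: 0.06 × 5.2 = 0.312
  evening shift: 0.36 × 2.9 = 1.044
  night shift: 0.38 × 2.8 = 1.064
  weekend shift: 0.2 × 3.6 = 0.72
Post-stratified estimate = 3.14 → 3.14.

3.14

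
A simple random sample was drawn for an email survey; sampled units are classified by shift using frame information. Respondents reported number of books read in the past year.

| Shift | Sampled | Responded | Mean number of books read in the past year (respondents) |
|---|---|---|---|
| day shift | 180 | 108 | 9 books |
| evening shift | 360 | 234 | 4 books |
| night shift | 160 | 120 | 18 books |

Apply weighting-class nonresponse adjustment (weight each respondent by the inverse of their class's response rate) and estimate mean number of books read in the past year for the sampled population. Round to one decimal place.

Response rates by class: day shift 108/180 = 60%, evening shift 234/360 = 65%, night shift 120/160 = 75%.
Weighting each respondent by the inverse class response rate inflates each class back to its sampled size, so the class weight is n_sampled:
  day shift: 180 × 9 = 1620
  evening shift: 360 × 4 = 1440
  night shift: 160 × 18 = 2880
Adjusted estimate = 5940 / 700 = 8.48571 → 8.5.

8.5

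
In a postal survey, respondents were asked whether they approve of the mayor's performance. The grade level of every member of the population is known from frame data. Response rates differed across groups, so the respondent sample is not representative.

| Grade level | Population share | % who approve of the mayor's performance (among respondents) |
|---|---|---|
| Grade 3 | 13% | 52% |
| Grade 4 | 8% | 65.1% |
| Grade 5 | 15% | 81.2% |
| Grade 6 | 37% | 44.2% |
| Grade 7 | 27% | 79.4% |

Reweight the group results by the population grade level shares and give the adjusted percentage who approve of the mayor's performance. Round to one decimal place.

61.9%

Reweight to the known grade level distribution:
  Grade 3: 0.13 × 52 = 6.76
  Grade 4: 0.08 × 65.1 = 5.208
  Grade 5: 0.15 × 81.2 = 12.18
  Grade 6: 0.37 × 44.2 = 16.354
  Grade 7: 0.27 × 79.4 = 21.438
Post-stratified estimate = 61.94 → 61.9%.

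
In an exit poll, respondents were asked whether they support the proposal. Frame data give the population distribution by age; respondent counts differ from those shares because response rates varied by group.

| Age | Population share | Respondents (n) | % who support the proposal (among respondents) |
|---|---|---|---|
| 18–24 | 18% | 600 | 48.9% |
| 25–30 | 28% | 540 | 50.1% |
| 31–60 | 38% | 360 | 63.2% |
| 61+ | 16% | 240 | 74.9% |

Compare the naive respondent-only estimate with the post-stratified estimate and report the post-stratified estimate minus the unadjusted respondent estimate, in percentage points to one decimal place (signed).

+3.0 percentage points

Without adjustment, the pooled respondent share is:
  (600/1740)×48.9 + (540/1740)×50.1 + (360/1740)×63.2 + (240/1740)×74.9 = 55.8172%
Post-stratified estimate weights by population shares:
  0.18×48.9 + 0.28×50.1 + 0.38×63.2 + 0.16×74.9 = 58.83%
Difference = 58.83 − 55.8172 = 3.0128 pp.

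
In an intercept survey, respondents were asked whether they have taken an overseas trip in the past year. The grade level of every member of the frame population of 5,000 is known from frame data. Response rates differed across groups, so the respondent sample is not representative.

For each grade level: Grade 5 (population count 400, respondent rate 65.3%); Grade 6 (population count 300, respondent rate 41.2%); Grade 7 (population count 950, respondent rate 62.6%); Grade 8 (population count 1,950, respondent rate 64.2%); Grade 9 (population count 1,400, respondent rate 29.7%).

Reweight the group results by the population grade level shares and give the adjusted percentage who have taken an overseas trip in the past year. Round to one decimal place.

Weight each group's respondent value by its population share:
  Grade 5: (400/5,000) × 65.3 = 5.224
  Grade 6: (300/5,000) × 41.2 = 2.472
  Grade 7: (950/5,000) × 62.6 = 11.894
  Grade 8: (1,950/5,000) × 64.2 = 25.038
  Grade 9: (1,400/5,000) × 29.7 = 8.316
Post-stratified estimate = 52.944 → 52.9%.

52.9%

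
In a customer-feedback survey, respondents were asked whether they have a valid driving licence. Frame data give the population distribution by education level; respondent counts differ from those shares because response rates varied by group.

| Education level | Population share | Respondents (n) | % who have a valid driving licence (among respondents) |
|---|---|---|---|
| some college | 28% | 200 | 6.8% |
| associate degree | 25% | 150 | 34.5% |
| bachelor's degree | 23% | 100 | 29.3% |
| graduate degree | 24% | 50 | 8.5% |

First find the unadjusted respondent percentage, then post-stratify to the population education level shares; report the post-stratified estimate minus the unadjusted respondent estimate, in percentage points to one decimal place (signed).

Without adjustment, the pooled respondent share is:
  (200/500)×6.8 + (150/500)×34.5 + (100/500)×29.3 + (50/500)×8.5 = 19.78%
Post-stratifying to population shares instead:
  0.28×6.8 + 0.25×34.5 + 0.23×29.3 + 0.24×8.5 = 19.308%
Difference = 19.308 − 19.78 = -0.472 pp.

-0.5 percentage points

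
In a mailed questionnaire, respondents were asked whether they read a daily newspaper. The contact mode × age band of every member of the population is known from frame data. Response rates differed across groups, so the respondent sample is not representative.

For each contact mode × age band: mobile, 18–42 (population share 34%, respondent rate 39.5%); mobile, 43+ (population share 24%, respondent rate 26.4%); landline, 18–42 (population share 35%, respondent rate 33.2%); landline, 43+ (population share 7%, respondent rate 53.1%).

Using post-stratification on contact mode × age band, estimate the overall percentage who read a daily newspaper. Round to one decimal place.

35.1%

Post-stratification weights by population share, not respondent share:
  mobile, 18–42: 0.34 × 39.5 = 13.43
  mobile, 43+: 0.24 × 26.4 = 6.336
  landline, 18–42: 0.35 × 33.2 = 11.62
  landline, 43+: 0.07 × 53.1 = 3.717
Post-stratified estimate = 35.103 → 35.1%.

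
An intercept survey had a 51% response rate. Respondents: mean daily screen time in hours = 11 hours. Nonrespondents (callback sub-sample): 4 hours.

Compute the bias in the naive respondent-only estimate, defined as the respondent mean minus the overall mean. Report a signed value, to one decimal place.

+3.4

Nonresponse fraction = 1 − 0.51 = 0.49.
Bias = (nonresponse fraction) × (respondent mean − nonrespondent mean)
     = 0.49 × (11 − 4) = 0.49 × 7 = 3.43.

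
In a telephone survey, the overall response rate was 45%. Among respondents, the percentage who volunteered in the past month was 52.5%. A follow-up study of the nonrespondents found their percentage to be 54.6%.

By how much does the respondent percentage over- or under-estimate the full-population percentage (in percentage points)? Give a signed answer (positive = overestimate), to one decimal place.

Nonresponse fraction = 1 − 0.45 = 0.55.
Bias = (nonresponse fraction) × (respondent percentage − nonrespondent percentage)
     = 0.55 × (52.5 − 54.6) = 0.55 × -2.1 = -1.155.

-1.2 percentage points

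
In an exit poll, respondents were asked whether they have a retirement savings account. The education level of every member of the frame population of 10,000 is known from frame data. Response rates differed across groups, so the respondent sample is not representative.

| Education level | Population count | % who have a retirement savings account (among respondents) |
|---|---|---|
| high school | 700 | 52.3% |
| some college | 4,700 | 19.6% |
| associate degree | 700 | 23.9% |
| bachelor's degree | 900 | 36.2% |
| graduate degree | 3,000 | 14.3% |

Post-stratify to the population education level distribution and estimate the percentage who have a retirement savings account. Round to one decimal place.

Reweight to the known education level distribution:
  high school: (700/10,000) × 52.3 = 3.661
  some college: (4,700/10,000) × 19.6 = 9.212
  associate degree: (700/10,000) × 23.9 = 1.673
  bachelor's degree: (900/10,000) × 36.2 = 3.258
  graduate degree: (3,000/10,000) × 14.3 = 4.29
Post-stratified estimate = 22.094 → 22.1%.

22.1%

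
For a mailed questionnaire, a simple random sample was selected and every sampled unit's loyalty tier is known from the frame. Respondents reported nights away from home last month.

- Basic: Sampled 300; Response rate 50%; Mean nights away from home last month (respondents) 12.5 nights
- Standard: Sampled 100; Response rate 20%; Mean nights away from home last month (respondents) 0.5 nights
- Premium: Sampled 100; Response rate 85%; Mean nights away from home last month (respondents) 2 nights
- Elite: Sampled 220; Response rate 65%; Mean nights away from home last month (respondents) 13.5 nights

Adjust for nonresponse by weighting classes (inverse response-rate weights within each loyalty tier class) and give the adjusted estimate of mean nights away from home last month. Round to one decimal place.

9.7

Each respondent's weight = sampled/responded in their class; summing within a class gives n_sampled, so:
  Basic: 300 × 12.5 = 3750
  Standard: 100 × 0.5 = 50
  Premium: 100 × 2 = 200
  Elite: 220 × 13.5 = 2970
Adjusted estimate = 6970 / 720 = 9.68056 → 9.7.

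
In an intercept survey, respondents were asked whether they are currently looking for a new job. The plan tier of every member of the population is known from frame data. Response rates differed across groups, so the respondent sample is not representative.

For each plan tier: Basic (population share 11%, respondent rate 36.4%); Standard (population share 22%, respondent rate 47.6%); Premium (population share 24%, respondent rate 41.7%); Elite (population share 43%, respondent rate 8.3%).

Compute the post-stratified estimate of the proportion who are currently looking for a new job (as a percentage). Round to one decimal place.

Reweight to the known plan tier distribution:
  Basic: 0.11 × 36.4 = 4.004
  Standard: 0.22 × 47.6 = 10.472
  Premium: 0.24 × 41.7 = 10.008
  Elite: 0.43 × 8.3 = 3.569
Post-stratified estimate = 28.053 → 28.1%.

28.1%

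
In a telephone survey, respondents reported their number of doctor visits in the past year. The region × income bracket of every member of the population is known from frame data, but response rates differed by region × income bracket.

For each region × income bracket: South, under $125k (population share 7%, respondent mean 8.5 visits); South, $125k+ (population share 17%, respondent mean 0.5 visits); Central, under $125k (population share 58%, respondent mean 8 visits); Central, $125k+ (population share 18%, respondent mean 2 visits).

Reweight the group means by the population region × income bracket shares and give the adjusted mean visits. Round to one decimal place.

Post-stratification weights by population share, not respondent share:
  South, under $125k: 0.07 × 8.5 = 0.595
  South, $125k+: 0.17 × 0.5 = 0.085
  Central, under $125k: 0.58 × 8 = 4.64
  Central, $125k+: 0.18 × 2 = 0.36
Post-stratified estimate = 5.68 → 5.7.

5.7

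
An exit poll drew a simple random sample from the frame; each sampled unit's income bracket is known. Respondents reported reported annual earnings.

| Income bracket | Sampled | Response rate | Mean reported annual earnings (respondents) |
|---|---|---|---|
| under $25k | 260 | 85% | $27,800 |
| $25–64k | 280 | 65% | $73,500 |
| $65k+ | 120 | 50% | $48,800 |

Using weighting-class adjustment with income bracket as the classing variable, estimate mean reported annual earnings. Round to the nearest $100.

With weight = n_sampled/n_responded per class, the weighted class total is n_sampled:
  under $25k: 260 × 27,800 = 7,228,000
  $25–64k: 280 × 73,500 = 20,580,000
  $65k+: 120 × 48,800 = 5,856,000
Adjusted estimate = 33,664,000 / 660 = 51006.1 → $51,000.

$51,000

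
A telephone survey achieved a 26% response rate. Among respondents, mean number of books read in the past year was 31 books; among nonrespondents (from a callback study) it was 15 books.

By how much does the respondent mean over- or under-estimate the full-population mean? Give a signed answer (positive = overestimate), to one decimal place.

+11.8

Nonresponse fraction = 1 − 0.26 = 0.74.
Bias = (nonresponse fraction) × (respondent mean − nonrespondent mean)
     = 0.74 × (31 − 15) = 0.74 × 16 = 11.84.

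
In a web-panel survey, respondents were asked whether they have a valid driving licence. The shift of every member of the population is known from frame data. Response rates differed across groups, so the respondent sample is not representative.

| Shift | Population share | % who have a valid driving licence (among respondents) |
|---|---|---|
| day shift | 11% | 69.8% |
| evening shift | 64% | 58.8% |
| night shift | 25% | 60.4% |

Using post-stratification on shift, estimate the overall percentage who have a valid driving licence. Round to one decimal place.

Post-stratification weights by population share, not respondent share:
  day shift: 0.11 × 69.8 = 7.678
  evening shift: 0.64 × 58.8 = 37.632
  night shift: 0.25 × 60.4 = 15.1
Post-stratified estimate = 60.41 → 60.4%.

60.4%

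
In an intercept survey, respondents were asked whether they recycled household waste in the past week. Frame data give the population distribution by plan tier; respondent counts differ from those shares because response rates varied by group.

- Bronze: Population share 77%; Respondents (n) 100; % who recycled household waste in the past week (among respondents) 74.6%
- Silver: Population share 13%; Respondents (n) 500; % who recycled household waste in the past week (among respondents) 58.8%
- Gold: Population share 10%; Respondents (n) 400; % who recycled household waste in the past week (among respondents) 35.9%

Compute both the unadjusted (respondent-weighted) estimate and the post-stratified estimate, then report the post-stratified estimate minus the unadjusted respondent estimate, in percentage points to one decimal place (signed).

Unadjusted (pooled respondent) estimate weights by respondent counts:
  (100/1000)×74.6 + (500/1000)×58.8 + (400/1000)×35.9 = 51.22%
Post-stratifying to population shares instead:
  0.77×74.6 + 0.13×58.8 + 0.1×35.9 = 68.676%
Difference = 68.676 − 51.22 = 17.456 pp.

+17.5 percentage points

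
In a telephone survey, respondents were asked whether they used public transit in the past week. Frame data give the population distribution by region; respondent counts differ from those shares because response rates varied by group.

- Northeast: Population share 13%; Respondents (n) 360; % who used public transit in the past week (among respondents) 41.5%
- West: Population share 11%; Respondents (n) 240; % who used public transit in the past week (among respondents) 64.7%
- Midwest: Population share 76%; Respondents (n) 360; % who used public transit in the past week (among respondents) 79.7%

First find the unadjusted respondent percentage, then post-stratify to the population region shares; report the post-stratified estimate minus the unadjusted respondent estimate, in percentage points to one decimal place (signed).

Naive respondent-only estimate (weights = respondent counts):
  (360/960)×41.5 + (240/960)×64.7 + (360/960)×79.7 = 61.625%
Post-stratifying to population shares instead:
  0.13×41.5 + 0.11×64.7 + 0.76×79.7 = 73.084%
Difference = 73.084 − 61.625 = 11.459 pp.

+11.5 percentage points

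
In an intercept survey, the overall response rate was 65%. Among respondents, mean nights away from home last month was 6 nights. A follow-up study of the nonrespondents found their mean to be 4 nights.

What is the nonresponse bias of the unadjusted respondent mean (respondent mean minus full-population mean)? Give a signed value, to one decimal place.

Nonresponse fraction = 1 − 0.65 = 0.35.
Bias = (nonresponse fraction) × (respondent mean − nonrespondent mean)
     = 0.35 × (6 − 4) = 0.35 × 2 = 0.7.

+0.7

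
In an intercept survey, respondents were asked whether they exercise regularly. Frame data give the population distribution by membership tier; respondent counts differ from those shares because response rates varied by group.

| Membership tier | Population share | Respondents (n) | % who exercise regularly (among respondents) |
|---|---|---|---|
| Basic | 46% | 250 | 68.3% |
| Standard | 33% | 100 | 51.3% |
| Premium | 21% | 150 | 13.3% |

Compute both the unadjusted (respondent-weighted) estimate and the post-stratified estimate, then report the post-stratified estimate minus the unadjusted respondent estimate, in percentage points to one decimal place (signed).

+2.7 percentage points

Unadjusted (pooled respondent) estimate weights by respondent counts:
  (250/500)×68.3 + (100/500)×51.3 + (150/500)×13.3 = 48.4%
Post-stratified estimate weights by population shares:
  0.46×68.3 + 0.33×51.3 + 0.21×13.3 = 51.14%
Difference = 51.14 − 48.4 = 2.74 pp.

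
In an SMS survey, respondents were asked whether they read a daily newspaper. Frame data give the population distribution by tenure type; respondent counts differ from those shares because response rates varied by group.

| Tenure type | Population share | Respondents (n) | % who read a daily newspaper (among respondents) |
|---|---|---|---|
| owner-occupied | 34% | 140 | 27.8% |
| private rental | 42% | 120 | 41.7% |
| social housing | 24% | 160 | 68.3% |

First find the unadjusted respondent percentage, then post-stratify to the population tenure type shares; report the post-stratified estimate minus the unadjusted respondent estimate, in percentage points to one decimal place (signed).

Naive respondent-only estimate (weights = respondent counts):
  (140/420)×27.8 + (120/420)×41.7 + (160/420)×68.3 = 47.2%
Post-stratifying to population shares instead:
  0.34×27.8 + 0.42×41.7 + 0.24×68.3 = 43.358%
Difference = 43.358 − 47.2 = -3.842 pp.

-3.8 percentage points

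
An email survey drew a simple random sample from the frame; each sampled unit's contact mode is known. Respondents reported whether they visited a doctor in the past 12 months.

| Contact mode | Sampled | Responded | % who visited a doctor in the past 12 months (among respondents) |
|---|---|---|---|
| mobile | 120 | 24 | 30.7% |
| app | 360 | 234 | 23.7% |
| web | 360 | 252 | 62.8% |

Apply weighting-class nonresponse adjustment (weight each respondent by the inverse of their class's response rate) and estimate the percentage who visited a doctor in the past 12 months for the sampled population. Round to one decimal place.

41.5%

Class response rates: mobile 24/120 = 20%, app 234/360 = 65%, web 252/360 = 70%.
Each respondent's weight = sampled/responded in their class; summing within a class gives n_sampled, so:
  mobile: 120 × 30.7 = 3684
  app: 360 × 23.7 = 8532
  web: 360 × 62.8 = 22,608
Adjusted estimate = 34,824 / 840 = 41.4571 → 41.5%.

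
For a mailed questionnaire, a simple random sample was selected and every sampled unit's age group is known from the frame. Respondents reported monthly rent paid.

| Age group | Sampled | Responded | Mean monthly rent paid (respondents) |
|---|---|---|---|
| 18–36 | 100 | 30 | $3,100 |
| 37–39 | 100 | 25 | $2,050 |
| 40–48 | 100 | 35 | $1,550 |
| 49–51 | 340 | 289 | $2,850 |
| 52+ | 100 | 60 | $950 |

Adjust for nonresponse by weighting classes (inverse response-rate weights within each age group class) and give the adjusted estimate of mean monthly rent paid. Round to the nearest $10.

Response rates by class: 18–36 30/100 = 30%, 37–39 25/100 = 25%, 40–48 35/100 = 35%, 49–51 289/340 = 85%, 52+ 60/100 = 60%.
Inverse-response-rate weighting restores each class to its sampled count, so class totals weight by n_sampled:
  18–36: 100 × 3100 = 310,000
  37–39: 100 × 2050 = 205,000
  40–48: 100 × 1550 = 155,000
  49–51: 340 × 2850 = 969,000
  52+: 100 × 950 = 95,000
Adjusted estimate = 1,734,000 / 740 = 2343.24 → $2,340.

$2,340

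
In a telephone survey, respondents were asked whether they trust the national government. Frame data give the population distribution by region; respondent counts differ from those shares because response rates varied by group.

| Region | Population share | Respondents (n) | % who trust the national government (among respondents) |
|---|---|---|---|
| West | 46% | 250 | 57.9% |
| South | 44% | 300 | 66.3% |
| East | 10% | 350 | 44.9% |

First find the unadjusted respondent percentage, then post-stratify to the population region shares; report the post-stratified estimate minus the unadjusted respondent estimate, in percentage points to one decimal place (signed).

+4.7 percentage points

Without adjustment, the pooled respondent share is:
  (250/900)×57.9 + (300/900)×66.3 + (350/900)×44.9 = 55.6444%
Post-stratified estimate weights by population shares:
  0.46×57.9 + 0.44×66.3 + 0.1×44.9 = 60.296%
Difference = 60.296 − 55.6444 = 4.6516 pp.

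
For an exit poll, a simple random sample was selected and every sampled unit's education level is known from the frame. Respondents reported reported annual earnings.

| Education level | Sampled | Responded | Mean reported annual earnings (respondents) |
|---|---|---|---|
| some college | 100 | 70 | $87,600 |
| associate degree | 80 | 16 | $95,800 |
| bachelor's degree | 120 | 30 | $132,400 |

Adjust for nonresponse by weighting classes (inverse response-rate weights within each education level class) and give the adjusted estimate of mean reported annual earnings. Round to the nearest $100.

$107,700

Response rates by class: some college 70/100 = 70%, associate degree 16/80 = 20%, bachelor's degree 30/120 = 25%.
Each respondent's weight = sampled/responded in their class; summing within a class gives n_sampled, so:
  some college: 100 × 87,600 = 8,760,000
  associate degree: 80 × 95,800 = 7,664,000
  bachelor's degree: 120 × 132,400 = 15,888,000
Adjusted estimate = 32,312,000 / 300 = 107707 → $107,700.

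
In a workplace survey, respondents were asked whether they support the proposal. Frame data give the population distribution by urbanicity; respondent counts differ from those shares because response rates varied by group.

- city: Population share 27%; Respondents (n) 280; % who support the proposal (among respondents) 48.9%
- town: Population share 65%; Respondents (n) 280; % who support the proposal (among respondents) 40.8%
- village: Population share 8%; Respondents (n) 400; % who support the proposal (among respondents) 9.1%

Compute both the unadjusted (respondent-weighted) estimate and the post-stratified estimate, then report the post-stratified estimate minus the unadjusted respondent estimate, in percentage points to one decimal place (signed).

+10.5 percentage points

Naive respondent-only estimate (weights = respondent counts):
  (280/960)×48.9 + (280/960)×40.8 + (400/960)×9.1 = 29.9542%
Post-stratified estimate weights by population shares:
  0.27×48.9 + 0.65×40.8 + 0.08×9.1 = 40.451%
Difference = 40.451 − 29.9542 = 10.4968 pp.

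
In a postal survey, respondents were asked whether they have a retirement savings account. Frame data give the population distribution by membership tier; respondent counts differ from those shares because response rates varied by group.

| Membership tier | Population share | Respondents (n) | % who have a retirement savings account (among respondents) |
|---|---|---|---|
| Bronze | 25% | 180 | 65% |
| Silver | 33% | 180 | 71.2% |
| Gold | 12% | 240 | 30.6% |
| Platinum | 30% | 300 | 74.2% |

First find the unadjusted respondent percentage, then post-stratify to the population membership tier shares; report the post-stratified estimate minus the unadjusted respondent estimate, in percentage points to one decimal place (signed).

Without adjustment, the pooled respondent share is:
  (180/900)×65 + (180/900)×71.2 + (240/900)×30.6 + (300/900)×74.2 = 60.1333%
Post-stratifying to population shares instead:
  0.25×65 + 0.33×71.2 + 0.12×30.6 + 0.3×74.2 = 65.678%
Difference = 65.678 − 60.1333 = 5.5447 pp.

+5.5 percentage points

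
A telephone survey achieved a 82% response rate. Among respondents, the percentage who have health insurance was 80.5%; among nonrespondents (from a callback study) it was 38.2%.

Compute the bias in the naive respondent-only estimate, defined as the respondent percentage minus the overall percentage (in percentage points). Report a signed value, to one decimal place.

Nonresponse fraction = 1 − 0.82 = 0.18.
Bias = (nonresponse fraction) × (respondent percentage − nonrespondent percentage)
     = 0.18 × (80.5 − 38.2) = 0.18 × 42.3 = 7.614.

+7.6 percentage points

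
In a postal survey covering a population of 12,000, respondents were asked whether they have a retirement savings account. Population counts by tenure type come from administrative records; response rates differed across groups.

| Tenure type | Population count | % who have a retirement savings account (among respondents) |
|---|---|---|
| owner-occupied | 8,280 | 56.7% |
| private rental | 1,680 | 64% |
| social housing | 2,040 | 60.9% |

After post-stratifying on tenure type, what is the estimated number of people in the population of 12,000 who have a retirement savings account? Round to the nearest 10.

7,010

Each cell contributes its population count × the respondent rate:
  owner-occupied: 8,280 × 56.7% = 4694.76
  private rental: 1,680 × 64% = 1075.2
  social housing: 2,040 × 60.9% = 1242.36
Estimated total = 7012.32 → 7,010.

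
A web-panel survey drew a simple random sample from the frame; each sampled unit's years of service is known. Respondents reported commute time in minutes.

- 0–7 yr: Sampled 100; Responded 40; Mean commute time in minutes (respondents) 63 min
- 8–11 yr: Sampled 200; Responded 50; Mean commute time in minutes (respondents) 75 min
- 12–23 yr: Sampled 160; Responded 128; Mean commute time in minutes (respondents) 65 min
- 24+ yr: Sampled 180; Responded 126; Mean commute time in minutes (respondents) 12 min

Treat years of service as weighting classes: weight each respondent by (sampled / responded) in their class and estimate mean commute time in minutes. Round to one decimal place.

52.9

Response rates by class: 0–7 yr 40/100 = 40%, 8–11 yr 50/200 = 25%, 12–23 yr 128/160 = 80%, 24+ yr 126/180 = 70%.
With weight = n_sampled/n_responded per class, the weighted class total is n_sampled:
  0–7 yr: 100 × 63 = 6300
  8–11 yr: 200 × 75 = 15,000
  12–23 yr: 160 × 65 = 10,400
  24+ yr: 180 × 12 = 2160
Adjusted estimate = 33,860 / 640 = 52.9062 → 52.9.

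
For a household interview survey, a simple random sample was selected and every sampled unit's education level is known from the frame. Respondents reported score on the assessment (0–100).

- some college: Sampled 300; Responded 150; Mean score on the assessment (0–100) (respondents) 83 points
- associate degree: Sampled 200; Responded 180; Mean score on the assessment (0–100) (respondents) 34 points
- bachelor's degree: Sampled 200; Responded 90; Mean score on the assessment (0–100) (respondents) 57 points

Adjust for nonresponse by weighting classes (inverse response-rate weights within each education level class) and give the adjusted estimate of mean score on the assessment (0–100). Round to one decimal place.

Class response rates: some college 150/300 = 50%, associate degree 180/200 = 90%, bachelor's degree 90/200 = 45%.
With weight = n_sampled/n_responded per class, the weighted class total is n_sampled:
  some college: 300 × 83 = 24,900
  associate degree: 200 × 34 = 6800
  bachelor's degree: 200 × 57 = 11,400
Adjusted estimate = 43,100 / 700 = 61.5714 → 61.6.

61.6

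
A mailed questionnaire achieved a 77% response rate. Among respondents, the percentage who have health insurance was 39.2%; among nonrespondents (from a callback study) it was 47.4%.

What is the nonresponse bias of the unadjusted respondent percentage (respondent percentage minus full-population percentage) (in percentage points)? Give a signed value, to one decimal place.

-1.9 percentage points

Nonresponse fraction = 1 − 0.77 = 0.23.
Bias = (nonresponse fraction) × (respondent percentage − nonrespondent percentage)
     = 0.23 × (39.2 − 47.4) = 0.23 × -8.2 = -1.886.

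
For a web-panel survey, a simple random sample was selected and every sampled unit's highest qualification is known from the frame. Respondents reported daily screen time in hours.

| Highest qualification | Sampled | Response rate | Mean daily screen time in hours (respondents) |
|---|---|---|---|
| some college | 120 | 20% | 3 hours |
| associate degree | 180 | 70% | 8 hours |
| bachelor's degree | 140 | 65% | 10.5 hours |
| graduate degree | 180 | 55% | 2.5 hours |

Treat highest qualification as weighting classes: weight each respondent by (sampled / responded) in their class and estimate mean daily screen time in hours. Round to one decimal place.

Each respondent's weight = sampled/responded in their class; summing within a class gives n_sampled, so:
  some college: 120 × 3 = 360
  associate degree: 180 × 8 = 1440
  bachelor's degree: 140 × 10.5 = 1470
  graduate degree: 180 × 2.5 = 450
Adjusted estimate = 3720 / 620 = 6 → 6.0.

6.0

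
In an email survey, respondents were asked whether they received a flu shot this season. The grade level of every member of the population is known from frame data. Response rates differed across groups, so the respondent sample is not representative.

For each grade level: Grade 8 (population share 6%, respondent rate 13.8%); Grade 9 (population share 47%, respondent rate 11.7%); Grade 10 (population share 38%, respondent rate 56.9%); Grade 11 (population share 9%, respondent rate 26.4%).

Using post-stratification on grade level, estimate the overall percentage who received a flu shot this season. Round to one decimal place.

30.3%

Weight each group's respondent value by its population share:
  Grade 8: 0.06 × 13.8 = 0.828
  Grade 9: 0.47 × 11.7 = 5.499
  Grade 10: 0.38 × 56.9 = 21.622
  Grade 11: 0.09 × 26.4 = 2.376
Post-stratified estimate = 30.325 → 30.3%.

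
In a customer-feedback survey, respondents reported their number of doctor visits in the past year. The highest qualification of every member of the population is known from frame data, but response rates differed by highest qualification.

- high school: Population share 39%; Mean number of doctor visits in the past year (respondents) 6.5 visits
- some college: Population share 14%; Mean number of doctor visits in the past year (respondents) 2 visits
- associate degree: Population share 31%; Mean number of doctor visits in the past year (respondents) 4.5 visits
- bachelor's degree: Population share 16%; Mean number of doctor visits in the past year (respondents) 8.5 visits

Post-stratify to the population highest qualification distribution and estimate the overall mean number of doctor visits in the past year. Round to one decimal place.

Reweight to the known highest qualification distribution:
  high school: 0.39 × 6.5 = 2.535
  some college: 0.14 × 2 = 0.28
  associate degree: 0.31 × 4.5 = 1.395
  bachelor's degree: 0.16 × 8.5 = 1.36
Post-stratified estimate = 5.57 → 5.6.

5.6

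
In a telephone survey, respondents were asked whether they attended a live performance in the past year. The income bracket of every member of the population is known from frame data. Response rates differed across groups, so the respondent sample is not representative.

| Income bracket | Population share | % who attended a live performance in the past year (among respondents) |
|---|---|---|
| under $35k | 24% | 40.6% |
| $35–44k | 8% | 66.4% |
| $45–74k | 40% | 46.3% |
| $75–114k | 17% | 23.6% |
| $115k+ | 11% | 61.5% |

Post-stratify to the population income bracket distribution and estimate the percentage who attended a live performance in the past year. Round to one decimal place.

Each cell contributes population-share × respondent value:
  under $35k: 0.24 × 40.6 = 9.744
  $35–44k: 0.08 × 66.4 = 5.312
  $45–74k: 0.4 × 46.3 = 18.52
  $75–114k: 0.17 × 23.6 = 4.012
  $115k+: 0.11 × 61.5 = 6.765
Post-stratified estimate = 44.353 → 44.4%.

44.4%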